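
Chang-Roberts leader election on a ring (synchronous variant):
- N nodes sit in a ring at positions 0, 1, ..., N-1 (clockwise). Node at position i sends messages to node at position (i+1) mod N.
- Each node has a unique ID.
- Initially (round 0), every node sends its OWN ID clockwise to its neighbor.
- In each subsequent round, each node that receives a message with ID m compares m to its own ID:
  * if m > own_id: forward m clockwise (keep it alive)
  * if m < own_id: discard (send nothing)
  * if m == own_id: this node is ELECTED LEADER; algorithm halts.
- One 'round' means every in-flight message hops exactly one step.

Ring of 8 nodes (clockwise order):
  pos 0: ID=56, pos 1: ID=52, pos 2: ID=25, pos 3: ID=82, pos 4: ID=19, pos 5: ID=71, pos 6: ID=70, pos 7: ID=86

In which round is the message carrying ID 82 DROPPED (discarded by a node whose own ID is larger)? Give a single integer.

Answer: 4

Derivation:
Round 1: pos1(id52) recv 56: fwd; pos2(id25) recv 52: fwd; pos3(id82) recv 25: drop; pos4(id19) recv 82: fwd; pos5(id71) recv 19: drop; pos6(id70) recv 71: fwd; pos7(id86) recv 70: drop; pos0(id56) recv 86: fwd
Round 2: pos2(id25) recv 56: fwd; pos3(id82) recv 52: drop; pos5(id71) recv 82: fwd; pos7(id86) recv 71: drop; pos1(id52) recv 86: fwd
Round 3: pos3(id82) recv 56: drop; pos6(id70) recv 82: fwd; pos2(id25) recv 86: fwd
Round 4: pos7(id86) recv 82: drop; pos3(id82) recv 86: fwd
Round 5: pos4(id19) recv 86: fwd
Round 6: pos5(id71) recv 86: fwd
Round 7: pos6(id70) recv 86: fwd
Round 8: pos7(id86) recv 86: ELECTED
Message ID 82 originates at pos 3; dropped at pos 7 in round 4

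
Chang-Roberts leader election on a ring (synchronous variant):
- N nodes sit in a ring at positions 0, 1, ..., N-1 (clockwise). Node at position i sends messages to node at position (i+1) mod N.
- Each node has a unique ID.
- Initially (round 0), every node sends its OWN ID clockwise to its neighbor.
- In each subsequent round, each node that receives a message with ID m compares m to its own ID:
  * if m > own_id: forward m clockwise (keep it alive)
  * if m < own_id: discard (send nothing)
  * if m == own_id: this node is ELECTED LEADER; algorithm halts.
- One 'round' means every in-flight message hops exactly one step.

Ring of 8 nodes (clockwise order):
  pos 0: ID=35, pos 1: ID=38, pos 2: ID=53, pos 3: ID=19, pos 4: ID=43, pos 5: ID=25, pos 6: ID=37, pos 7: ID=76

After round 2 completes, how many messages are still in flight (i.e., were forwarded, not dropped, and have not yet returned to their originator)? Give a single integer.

Answer: 3

Derivation:
Round 1: pos1(id38) recv 35: drop; pos2(id53) recv 38: drop; pos3(id19) recv 53: fwd; pos4(id43) recv 19: drop; pos5(id25) recv 43: fwd; pos6(id37) recv 25: drop; pos7(id76) recv 37: drop; pos0(id35) recv 76: fwd
Round 2: pos4(id43) recv 53: fwd; pos6(id37) recv 43: fwd; pos1(id38) recv 76: fwd
After round 2: 3 messages still in flight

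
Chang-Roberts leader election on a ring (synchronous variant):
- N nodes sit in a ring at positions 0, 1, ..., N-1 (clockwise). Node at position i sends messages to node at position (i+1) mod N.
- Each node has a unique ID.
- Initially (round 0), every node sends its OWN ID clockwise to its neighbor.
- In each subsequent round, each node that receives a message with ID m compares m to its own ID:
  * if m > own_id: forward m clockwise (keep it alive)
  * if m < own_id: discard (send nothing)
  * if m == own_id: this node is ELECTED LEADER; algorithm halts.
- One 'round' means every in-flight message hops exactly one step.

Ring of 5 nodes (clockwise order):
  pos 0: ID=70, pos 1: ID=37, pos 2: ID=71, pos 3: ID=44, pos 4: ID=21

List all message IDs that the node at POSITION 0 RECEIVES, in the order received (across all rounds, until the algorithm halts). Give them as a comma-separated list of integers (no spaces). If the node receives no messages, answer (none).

Answer: 21,44,71

Derivation:
Round 1: pos1(id37) recv 70: fwd; pos2(id71) recv 37: drop; pos3(id44) recv 71: fwd; pos4(id21) recv 44: fwd; pos0(id70) recv 21: drop
Round 2: pos2(id71) recv 70: drop; pos4(id21) recv 71: fwd; pos0(id70) recv 44: drop
Round 3: pos0(id70) recv 71: fwd
Round 4: pos1(id37) recv 71: fwd
Round 5: pos2(id71) recv 71: ELECTED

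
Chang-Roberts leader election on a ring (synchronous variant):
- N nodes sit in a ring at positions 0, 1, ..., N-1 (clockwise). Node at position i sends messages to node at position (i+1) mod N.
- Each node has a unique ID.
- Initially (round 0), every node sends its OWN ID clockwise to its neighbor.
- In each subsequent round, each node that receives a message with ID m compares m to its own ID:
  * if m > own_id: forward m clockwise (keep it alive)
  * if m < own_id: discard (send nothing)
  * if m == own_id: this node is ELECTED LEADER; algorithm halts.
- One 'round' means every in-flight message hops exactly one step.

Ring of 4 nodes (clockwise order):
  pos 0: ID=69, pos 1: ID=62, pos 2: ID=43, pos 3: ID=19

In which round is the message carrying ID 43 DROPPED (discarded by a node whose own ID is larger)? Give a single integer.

Answer: 2

Derivation:
Round 1: pos1(id62) recv 69: fwd; pos2(id43) recv 62: fwd; pos3(id19) recv 43: fwd; pos0(id69) recv 19: drop
Round 2: pos2(id43) recv 69: fwd; pos3(id19) recv 62: fwd; pos0(id69) recv 43: drop
Round 3: pos3(id19) recv 69: fwd; pos0(id69) recv 62: drop
Round 4: pos0(id69) recv 69: ELECTED
Message ID 43 originates at pos 2; dropped at pos 0 in round 2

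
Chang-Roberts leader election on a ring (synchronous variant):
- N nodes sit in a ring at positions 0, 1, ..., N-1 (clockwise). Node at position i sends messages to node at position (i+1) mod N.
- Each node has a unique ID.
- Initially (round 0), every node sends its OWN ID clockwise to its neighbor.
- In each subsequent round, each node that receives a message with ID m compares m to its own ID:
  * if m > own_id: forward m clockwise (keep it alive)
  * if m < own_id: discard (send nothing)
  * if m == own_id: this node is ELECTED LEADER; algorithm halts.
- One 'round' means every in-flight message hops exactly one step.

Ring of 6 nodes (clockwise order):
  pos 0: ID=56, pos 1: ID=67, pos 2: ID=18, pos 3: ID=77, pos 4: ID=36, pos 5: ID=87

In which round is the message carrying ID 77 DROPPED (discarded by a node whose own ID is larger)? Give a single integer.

Round 1: pos1(id67) recv 56: drop; pos2(id18) recv 67: fwd; pos3(id77) recv 18: drop; pos4(id36) recv 77: fwd; pos5(id87) recv 36: drop; pos0(id56) recv 87: fwd
Round 2: pos3(id77) recv 67: drop; pos5(id87) recv 77: drop; pos1(id67) recv 87: fwd
Round 3: pos2(id18) recv 87: fwd
Round 4: pos3(id77) recv 87: fwd
Round 5: pos4(id36) recv 87: fwd
Round 6: pos5(id87) recv 87: ELECTED
Message ID 77 originates at pos 3; dropped at pos 5 in round 2

Answer: 2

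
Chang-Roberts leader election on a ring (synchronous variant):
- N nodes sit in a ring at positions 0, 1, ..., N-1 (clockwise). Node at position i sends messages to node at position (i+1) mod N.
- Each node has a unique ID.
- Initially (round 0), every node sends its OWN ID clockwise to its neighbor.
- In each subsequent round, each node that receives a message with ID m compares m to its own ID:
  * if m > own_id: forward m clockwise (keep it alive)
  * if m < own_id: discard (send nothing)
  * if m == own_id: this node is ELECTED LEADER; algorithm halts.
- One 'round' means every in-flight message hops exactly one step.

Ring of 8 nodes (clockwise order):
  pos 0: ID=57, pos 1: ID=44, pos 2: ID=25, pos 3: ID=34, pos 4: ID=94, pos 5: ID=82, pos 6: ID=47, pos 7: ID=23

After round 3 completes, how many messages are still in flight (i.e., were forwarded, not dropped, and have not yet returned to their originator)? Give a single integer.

Answer: 3

Derivation:
Round 1: pos1(id44) recv 57: fwd; pos2(id25) recv 44: fwd; pos3(id34) recv 25: drop; pos4(id94) recv 34: drop; pos5(id82) recv 94: fwd; pos6(id47) recv 82: fwd; pos7(id23) recv 47: fwd; pos0(id57) recv 23: drop
Round 2: pos2(id25) recv 57: fwd; pos3(id34) recv 44: fwd; pos6(id47) recv 94: fwd; pos7(id23) recv 82: fwd; pos0(id57) recv 47: drop
Round 3: pos3(id34) recv 57: fwd; pos4(id94) recv 44: drop; pos7(id23) recv 94: fwd; pos0(id57) recv 82: fwd
After round 3: 3 messages still in flight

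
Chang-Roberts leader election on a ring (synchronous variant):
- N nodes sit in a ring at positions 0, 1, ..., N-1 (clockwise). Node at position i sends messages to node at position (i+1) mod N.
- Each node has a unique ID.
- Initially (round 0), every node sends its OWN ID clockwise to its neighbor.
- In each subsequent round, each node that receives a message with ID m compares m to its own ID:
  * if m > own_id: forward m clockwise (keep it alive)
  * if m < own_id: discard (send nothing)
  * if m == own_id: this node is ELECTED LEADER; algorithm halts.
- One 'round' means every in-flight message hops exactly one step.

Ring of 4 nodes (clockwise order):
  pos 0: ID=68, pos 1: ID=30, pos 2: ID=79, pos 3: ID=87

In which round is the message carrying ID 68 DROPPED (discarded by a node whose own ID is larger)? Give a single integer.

Answer: 2

Derivation:
Round 1: pos1(id30) recv 68: fwd; pos2(id79) recv 30: drop; pos3(id87) recv 79: drop; pos0(id68) recv 87: fwd
Round 2: pos2(id79) recv 68: drop; pos1(id30) recv 87: fwd
Round 3: pos2(id79) recv 87: fwd
Round 4: pos3(id87) recv 87: ELECTED
Message ID 68 originates at pos 0; dropped at pos 2 in round 2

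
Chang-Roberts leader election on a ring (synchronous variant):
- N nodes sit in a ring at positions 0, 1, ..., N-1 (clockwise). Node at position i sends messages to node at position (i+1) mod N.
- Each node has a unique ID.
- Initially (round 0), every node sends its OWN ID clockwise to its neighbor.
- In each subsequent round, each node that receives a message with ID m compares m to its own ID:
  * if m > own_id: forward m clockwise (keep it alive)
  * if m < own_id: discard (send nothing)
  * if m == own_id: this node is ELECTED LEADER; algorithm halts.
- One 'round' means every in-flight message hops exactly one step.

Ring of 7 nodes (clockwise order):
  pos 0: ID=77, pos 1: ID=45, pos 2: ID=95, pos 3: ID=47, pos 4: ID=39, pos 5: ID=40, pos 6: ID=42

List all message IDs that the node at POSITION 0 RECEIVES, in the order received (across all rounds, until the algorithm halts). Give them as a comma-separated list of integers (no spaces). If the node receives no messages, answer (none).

Answer: 42,47,95

Derivation:
Round 1: pos1(id45) recv 77: fwd; pos2(id95) recv 45: drop; pos3(id47) recv 95: fwd; pos4(id39) recv 47: fwd; pos5(id40) recv 39: drop; pos6(id42) recv 40: drop; pos0(id77) recv 42: drop
Round 2: pos2(id95) recv 77: drop; pos4(id39) recv 95: fwd; pos5(id40) recv 47: fwd
Round 3: pos5(id40) recv 95: fwd; pos6(id42) recv 47: fwd
Round 4: pos6(id42) recv 95: fwd; pos0(id77) recv 47: drop
Round 5: pos0(id77) recv 95: fwd
Round 6: pos1(id45) recv 95: fwd
Round 7: pos2(id95) recv 95: ELECTED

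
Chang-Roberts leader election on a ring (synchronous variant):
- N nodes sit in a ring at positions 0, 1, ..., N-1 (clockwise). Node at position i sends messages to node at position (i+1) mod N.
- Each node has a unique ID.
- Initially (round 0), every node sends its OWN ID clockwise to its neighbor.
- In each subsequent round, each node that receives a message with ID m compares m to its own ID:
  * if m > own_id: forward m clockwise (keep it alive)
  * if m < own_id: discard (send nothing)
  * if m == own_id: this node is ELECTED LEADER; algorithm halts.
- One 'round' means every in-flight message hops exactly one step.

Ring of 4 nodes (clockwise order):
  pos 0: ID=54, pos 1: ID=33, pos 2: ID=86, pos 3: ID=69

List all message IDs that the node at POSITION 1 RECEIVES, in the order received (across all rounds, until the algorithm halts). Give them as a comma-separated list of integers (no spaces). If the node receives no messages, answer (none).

Answer: 54,69,86

Derivation:
Round 1: pos1(id33) recv 54: fwd; pos2(id86) recv 33: drop; pos3(id69) recv 86: fwd; pos0(id54) recv 69: fwd
Round 2: pos2(id86) recv 54: drop; pos0(id54) recv 86: fwd; pos1(id33) recv 69: fwd
Round 3: pos1(id33) recv 86: fwd; pos2(id86) recv 69: drop
Round 4: pos2(id86) recv 86: ELECTED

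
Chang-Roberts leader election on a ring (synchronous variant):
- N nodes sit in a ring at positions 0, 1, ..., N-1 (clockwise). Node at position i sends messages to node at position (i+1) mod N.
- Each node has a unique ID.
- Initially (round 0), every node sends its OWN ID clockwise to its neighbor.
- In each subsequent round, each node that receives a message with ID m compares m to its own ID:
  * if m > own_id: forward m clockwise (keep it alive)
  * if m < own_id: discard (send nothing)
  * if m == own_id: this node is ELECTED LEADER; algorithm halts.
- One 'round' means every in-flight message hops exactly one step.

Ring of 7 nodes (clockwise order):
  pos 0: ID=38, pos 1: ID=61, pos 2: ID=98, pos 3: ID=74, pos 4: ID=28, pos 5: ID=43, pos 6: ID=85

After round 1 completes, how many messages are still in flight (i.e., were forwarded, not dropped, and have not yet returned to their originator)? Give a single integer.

Answer: 3

Derivation:
Round 1: pos1(id61) recv 38: drop; pos2(id98) recv 61: drop; pos3(id74) recv 98: fwd; pos4(id28) recv 74: fwd; pos5(id43) recv 28: drop; pos6(id85) recv 43: drop; pos0(id38) recv 85: fwd
After round 1: 3 messages still in flight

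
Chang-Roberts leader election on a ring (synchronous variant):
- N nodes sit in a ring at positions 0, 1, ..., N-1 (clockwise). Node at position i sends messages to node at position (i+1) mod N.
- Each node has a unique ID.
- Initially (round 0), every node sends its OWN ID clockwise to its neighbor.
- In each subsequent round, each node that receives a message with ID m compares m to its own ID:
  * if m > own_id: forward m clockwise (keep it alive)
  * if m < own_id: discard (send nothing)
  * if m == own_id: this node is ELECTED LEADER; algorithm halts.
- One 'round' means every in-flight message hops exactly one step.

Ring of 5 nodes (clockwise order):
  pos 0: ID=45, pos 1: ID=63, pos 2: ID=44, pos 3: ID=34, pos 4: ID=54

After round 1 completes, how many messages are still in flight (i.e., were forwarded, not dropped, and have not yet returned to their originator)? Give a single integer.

Answer: 3

Derivation:
Round 1: pos1(id63) recv 45: drop; pos2(id44) recv 63: fwd; pos3(id34) recv 44: fwd; pos4(id54) recv 34: drop; pos0(id45) recv 54: fwd
After round 1: 3 messages still in flight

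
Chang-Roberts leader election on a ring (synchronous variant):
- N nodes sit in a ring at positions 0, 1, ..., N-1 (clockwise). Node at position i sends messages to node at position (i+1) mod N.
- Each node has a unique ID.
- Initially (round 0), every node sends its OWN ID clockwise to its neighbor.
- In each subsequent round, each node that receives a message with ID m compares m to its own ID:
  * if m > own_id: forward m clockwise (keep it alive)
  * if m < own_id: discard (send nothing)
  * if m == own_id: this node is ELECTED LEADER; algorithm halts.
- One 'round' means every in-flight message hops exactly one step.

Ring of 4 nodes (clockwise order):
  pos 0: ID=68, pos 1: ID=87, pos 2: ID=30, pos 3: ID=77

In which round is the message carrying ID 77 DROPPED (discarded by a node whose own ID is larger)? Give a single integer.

Answer: 2

Derivation:
Round 1: pos1(id87) recv 68: drop; pos2(id30) recv 87: fwd; pos3(id77) recv 30: drop; pos0(id68) recv 77: fwd
Round 2: pos3(id77) recv 87: fwd; pos1(id87) recv 77: drop
Round 3: pos0(id68) recv 87: fwd
Round 4: pos1(id87) recv 87: ELECTED
Message ID 77 originates at pos 3; dropped at pos 1 in round 2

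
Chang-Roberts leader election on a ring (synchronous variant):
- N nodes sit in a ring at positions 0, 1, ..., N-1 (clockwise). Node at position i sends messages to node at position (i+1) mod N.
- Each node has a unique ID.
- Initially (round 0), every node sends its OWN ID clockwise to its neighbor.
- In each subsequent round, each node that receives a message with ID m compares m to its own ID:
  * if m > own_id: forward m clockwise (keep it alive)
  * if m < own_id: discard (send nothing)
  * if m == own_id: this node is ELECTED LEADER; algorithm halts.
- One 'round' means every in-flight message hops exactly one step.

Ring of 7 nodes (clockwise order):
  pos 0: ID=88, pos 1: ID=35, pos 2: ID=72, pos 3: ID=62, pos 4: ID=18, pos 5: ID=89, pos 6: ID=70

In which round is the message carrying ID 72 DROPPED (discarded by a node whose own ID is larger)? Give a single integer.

Round 1: pos1(id35) recv 88: fwd; pos2(id72) recv 35: drop; pos3(id62) recv 72: fwd; pos4(id18) recv 62: fwd; pos5(id89) recv 18: drop; pos6(id70) recv 89: fwd; pos0(id88) recv 70: drop
Round 2: pos2(id72) recv 88: fwd; pos4(id18) recv 72: fwd; pos5(id89) recv 62: drop; pos0(id88) recv 89: fwd
Round 3: pos3(id62) recv 88: fwd; pos5(id89) recv 72: drop; pos1(id35) recv 89: fwd
Round 4: pos4(id18) recv 88: fwd; pos2(id72) recv 89: fwd
Round 5: pos5(id89) recv 88: drop; pos3(id62) recv 89: fwd
Round 6: pos4(id18) recv 89: fwd
Round 7: pos5(id89) recv 89: ELECTED
Message ID 72 originates at pos 2; dropped at pos 5 in round 3

Answer: 3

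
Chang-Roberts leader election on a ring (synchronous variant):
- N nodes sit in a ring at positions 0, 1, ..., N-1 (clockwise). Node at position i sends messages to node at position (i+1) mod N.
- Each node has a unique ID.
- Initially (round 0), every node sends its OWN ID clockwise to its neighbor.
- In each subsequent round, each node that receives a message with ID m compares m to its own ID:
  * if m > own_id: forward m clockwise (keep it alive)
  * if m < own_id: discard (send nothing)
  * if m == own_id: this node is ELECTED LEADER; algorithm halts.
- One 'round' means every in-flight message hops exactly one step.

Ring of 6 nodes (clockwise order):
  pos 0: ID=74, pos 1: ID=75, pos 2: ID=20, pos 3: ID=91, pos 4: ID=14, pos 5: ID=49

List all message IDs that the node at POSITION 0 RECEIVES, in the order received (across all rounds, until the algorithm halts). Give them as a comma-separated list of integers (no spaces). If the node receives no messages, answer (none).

Round 1: pos1(id75) recv 74: drop; pos2(id20) recv 75: fwd; pos3(id91) recv 20: drop; pos4(id14) recv 91: fwd; pos5(id49) recv 14: drop; pos0(id74) recv 49: drop
Round 2: pos3(id91) recv 75: drop; pos5(id49) recv 91: fwd
Round 3: pos0(id74) recv 91: fwd
Round 4: pos1(id75) recv 91: fwd
Round 5: pos2(id20) recv 91: fwd
Round 6: pos3(id91) recv 91: ELECTED

Answer: 49,91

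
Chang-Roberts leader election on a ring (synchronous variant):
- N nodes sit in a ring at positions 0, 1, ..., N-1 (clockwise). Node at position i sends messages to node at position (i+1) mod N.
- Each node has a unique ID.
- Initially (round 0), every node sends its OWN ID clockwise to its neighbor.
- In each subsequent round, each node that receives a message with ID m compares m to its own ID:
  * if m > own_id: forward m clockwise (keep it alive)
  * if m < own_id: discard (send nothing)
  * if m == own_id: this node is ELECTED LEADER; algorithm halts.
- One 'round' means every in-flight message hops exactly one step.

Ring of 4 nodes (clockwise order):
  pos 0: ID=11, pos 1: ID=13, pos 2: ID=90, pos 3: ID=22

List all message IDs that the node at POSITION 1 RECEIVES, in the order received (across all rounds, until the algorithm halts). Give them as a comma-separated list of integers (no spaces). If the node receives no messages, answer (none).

Answer: 11,22,90

Derivation:
Round 1: pos1(id13) recv 11: drop; pos2(id90) recv 13: drop; pos3(id22) recv 90: fwd; pos0(id11) recv 22: fwd
Round 2: pos0(id11) recv 90: fwd; pos1(id13) recv 22: fwd
Round 3: pos1(id13) recv 90: fwd; pos2(id90) recv 22: drop
Round 4: pos2(id90) recv 90: ELECTED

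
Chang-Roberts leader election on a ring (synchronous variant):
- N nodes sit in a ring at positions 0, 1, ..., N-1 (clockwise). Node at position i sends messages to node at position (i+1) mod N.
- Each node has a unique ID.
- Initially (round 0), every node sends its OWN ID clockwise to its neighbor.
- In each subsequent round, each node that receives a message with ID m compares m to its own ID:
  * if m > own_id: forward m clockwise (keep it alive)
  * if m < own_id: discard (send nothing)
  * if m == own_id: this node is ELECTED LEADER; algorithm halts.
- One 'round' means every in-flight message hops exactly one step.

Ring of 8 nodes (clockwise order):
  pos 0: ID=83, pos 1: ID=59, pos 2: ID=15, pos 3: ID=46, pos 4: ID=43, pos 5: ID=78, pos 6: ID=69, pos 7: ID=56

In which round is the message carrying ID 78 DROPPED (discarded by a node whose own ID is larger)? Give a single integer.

Answer: 3

Derivation:
Round 1: pos1(id59) recv 83: fwd; pos2(id15) recv 59: fwd; pos3(id46) recv 15: drop; pos4(id43) recv 46: fwd; pos5(id78) recv 43: drop; pos6(id69) recv 78: fwd; pos7(id56) recv 69: fwd; pos0(id83) recv 56: drop
Round 2: pos2(id15) recv 83: fwd; pos3(id46) recv 59: fwd; pos5(id78) recv 46: drop; pos7(id56) recv 78: fwd; pos0(id83) recv 69: drop
Round 3: pos3(id46) recv 83: fwd; pos4(id43) recv 59: fwd; pos0(id83) recv 78: drop
Round 4: pos4(id43) recv 83: fwd; pos5(id78) recv 59: drop
Round 5: pos5(id78) recv 83: fwd
Round 6: pos6(id69) recv 83: fwd
Round 7: pos7(id56) recv 83: fwd
Round 8: pos0(id83) recv 83: ELECTED
Message ID 78 originates at pos 5; dropped at pos 0 in round 3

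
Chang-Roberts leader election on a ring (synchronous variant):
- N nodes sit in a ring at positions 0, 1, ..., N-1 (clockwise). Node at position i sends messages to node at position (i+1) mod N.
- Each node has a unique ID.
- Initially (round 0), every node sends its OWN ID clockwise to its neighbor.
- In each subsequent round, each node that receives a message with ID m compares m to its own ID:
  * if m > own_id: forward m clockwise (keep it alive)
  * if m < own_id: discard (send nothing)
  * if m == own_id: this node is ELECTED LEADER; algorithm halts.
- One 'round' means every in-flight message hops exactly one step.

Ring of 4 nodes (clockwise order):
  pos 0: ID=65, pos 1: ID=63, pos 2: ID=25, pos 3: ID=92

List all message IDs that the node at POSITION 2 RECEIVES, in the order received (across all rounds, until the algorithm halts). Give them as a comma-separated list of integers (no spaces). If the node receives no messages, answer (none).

Answer: 63,65,92

Derivation:
Round 1: pos1(id63) recv 65: fwd; pos2(id25) recv 63: fwd; pos3(id92) recv 25: drop; pos0(id65) recv 92: fwd
Round 2: pos2(id25) recv 65: fwd; pos3(id92) recv 63: drop; pos1(id63) recv 92: fwd
Round 3: pos3(id92) recv 65: drop; pos2(id25) recv 92: fwd
Round 4: pos3(id92) recv 92: ELECTED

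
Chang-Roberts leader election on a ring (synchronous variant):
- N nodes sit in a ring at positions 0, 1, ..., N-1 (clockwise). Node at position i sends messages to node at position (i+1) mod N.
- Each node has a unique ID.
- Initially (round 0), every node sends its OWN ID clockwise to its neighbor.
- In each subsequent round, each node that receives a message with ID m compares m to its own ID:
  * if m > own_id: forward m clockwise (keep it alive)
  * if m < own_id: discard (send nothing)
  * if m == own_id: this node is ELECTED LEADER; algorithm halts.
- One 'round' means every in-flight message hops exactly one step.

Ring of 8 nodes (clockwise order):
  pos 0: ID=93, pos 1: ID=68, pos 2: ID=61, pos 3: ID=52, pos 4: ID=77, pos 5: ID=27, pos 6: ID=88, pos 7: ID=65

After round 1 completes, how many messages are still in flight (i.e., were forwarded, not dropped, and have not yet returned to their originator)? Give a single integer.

Answer: 5

Derivation:
Round 1: pos1(id68) recv 93: fwd; pos2(id61) recv 68: fwd; pos3(id52) recv 61: fwd; pos4(id77) recv 52: drop; pos5(id27) recv 77: fwd; pos6(id88) recv 27: drop; pos7(id65) recv 88: fwd; pos0(id93) recv 65: drop
After round 1: 5 messages still in flight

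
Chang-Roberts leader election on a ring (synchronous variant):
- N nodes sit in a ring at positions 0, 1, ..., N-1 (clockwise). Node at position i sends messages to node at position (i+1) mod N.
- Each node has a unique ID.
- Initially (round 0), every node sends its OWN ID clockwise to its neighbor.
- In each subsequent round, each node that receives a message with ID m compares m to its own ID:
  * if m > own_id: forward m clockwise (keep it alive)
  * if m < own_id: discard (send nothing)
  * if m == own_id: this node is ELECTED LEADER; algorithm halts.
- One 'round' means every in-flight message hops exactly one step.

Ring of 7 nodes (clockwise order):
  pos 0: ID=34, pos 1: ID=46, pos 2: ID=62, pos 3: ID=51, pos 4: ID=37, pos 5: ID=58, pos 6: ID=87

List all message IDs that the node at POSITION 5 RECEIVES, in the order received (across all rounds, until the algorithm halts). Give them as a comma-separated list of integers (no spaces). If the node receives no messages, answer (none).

Round 1: pos1(id46) recv 34: drop; pos2(id62) recv 46: drop; pos3(id51) recv 62: fwd; pos4(id37) recv 51: fwd; pos5(id58) recv 37: drop; pos6(id87) recv 58: drop; pos0(id34) recv 87: fwd
Round 2: pos4(id37) recv 62: fwd; pos5(id58) recv 51: drop; pos1(id46) recv 87: fwd
Round 3: pos5(id58) recv 62: fwd; pos2(id62) recv 87: fwd
Round 4: pos6(id87) recv 62: drop; pos3(id51) recv 87: fwd
Round 5: pos4(id37) recv 87: fwd
Round 6: pos5(id58) recv 87: fwd
Round 7: pos6(id87) recv 87: ELECTED

Answer: 37,51,62,87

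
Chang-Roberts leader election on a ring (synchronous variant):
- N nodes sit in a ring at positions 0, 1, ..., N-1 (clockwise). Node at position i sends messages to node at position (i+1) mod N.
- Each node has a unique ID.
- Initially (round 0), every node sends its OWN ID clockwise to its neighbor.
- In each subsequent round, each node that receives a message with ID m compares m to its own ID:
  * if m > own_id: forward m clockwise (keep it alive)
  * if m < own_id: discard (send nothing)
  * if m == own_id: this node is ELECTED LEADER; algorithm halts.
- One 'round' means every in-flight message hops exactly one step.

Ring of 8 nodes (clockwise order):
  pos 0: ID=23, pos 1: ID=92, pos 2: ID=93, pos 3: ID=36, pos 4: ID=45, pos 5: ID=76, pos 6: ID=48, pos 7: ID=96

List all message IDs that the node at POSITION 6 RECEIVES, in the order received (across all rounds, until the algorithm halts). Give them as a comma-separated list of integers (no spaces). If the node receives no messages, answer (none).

Round 1: pos1(id92) recv 23: drop; pos2(id93) recv 92: drop; pos3(id36) recv 93: fwd; pos4(id45) recv 36: drop; pos5(id76) recv 45: drop; pos6(id48) recv 76: fwd; pos7(id96) recv 48: drop; pos0(id23) recv 96: fwd
Round 2: pos4(id45) recv 93: fwd; pos7(id96) recv 76: drop; pos1(id92) recv 96: fwd
Round 3: pos5(id76) recv 93: fwd; pos2(id93) recv 96: fwd
Round 4: pos6(id48) recv 93: fwd; pos3(id36) recv 96: fwd
Round 5: pos7(id96) recv 93: drop; pos4(id45) recv 96: fwd
Round 6: pos5(id76) recv 96: fwd
Round 7: pos6(id48) recv 96: fwd
Round 8: pos7(id96) recv 96: ELECTED

Answer: 76,93,96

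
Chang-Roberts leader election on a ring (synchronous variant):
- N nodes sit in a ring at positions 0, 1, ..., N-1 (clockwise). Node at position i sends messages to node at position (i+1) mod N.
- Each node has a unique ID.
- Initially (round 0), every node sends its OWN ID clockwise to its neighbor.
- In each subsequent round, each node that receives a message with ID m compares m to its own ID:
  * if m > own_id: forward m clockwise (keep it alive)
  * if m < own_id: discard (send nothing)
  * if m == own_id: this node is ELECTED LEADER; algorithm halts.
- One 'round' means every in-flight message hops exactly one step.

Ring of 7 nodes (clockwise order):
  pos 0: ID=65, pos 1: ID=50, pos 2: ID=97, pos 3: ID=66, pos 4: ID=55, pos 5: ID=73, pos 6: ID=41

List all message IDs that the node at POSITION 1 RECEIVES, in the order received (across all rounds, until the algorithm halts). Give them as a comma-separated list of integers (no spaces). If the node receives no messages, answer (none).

Round 1: pos1(id50) recv 65: fwd; pos2(id97) recv 50: drop; pos3(id66) recv 97: fwd; pos4(id55) recv 66: fwd; pos5(id73) recv 55: drop; pos6(id41) recv 73: fwd; pos0(id65) recv 41: drop
Round 2: pos2(id97) recv 65: drop; pos4(id55) recv 97: fwd; pos5(id73) recv 66: drop; pos0(id65) recv 73: fwd
Round 3: pos5(id73) recv 97: fwd; pos1(id50) recv 73: fwd
Round 4: pos6(id41) recv 97: fwd; pos2(id97) recv 73: drop
Round 5: pos0(id65) recv 97: fwd
Round 6: pos1(id50) recv 97: fwd
Round 7: pos2(id97) recv 97: ELECTED

Answer: 65,73,97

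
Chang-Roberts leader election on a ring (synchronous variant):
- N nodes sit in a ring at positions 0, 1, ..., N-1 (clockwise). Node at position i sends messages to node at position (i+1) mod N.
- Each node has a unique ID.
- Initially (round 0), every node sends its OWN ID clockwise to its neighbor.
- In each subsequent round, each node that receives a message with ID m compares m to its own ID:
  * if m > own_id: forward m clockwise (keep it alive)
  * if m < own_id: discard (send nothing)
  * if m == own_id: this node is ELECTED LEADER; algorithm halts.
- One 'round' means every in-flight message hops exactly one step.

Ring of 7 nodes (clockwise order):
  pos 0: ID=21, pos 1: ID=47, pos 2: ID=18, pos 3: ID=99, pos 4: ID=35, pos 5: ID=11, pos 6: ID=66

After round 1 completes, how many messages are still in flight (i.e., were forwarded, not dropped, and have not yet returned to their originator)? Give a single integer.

Answer: 4

Derivation:
Round 1: pos1(id47) recv 21: drop; pos2(id18) recv 47: fwd; pos3(id99) recv 18: drop; pos4(id35) recv 99: fwd; pos5(id11) recv 35: fwd; pos6(id66) recv 11: drop; pos0(id21) recv 66: fwd
After round 1: 4 messages still in flight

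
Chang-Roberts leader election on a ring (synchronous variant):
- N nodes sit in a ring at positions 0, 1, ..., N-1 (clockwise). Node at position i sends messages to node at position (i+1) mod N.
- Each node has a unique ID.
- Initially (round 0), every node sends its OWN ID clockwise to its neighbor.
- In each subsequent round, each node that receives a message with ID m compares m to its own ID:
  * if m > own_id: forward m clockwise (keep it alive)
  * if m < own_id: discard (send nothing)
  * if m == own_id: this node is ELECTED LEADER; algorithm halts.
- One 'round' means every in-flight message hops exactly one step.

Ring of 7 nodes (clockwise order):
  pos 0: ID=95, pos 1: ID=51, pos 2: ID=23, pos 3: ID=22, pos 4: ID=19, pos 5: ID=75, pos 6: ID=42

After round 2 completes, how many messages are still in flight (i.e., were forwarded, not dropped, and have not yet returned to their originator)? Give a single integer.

Answer: 3

Derivation:
Round 1: pos1(id51) recv 95: fwd; pos2(id23) recv 51: fwd; pos3(id22) recv 23: fwd; pos4(id19) recv 22: fwd; pos5(id75) recv 19: drop; pos6(id42) recv 75: fwd; pos0(id95) recv 42: drop
Round 2: pos2(id23) recv 95: fwd; pos3(id22) recv 51: fwd; pos4(id19) recv 23: fwd; pos5(id75) recv 22: drop; pos0(id95) recv 75: drop
After round 2: 3 messages still in flight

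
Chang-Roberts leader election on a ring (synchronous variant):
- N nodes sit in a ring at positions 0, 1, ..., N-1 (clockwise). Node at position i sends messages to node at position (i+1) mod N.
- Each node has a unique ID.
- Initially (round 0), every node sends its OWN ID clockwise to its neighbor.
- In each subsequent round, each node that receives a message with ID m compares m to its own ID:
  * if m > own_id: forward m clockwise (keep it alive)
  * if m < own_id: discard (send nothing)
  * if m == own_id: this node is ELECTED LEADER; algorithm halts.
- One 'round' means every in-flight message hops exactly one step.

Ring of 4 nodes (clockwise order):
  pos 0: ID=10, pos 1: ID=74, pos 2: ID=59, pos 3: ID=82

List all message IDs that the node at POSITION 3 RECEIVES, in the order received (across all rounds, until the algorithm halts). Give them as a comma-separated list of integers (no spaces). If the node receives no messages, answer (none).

Answer: 59,74,82

Derivation:
Round 1: pos1(id74) recv 10: drop; pos2(id59) recv 74: fwd; pos3(id82) recv 59: drop; pos0(id10) recv 82: fwd
Round 2: pos3(id82) recv 74: drop; pos1(id74) recv 82: fwd
Round 3: pos2(id59) recv 82: fwd
Round 4: pos3(id82) recv 82: ELECTED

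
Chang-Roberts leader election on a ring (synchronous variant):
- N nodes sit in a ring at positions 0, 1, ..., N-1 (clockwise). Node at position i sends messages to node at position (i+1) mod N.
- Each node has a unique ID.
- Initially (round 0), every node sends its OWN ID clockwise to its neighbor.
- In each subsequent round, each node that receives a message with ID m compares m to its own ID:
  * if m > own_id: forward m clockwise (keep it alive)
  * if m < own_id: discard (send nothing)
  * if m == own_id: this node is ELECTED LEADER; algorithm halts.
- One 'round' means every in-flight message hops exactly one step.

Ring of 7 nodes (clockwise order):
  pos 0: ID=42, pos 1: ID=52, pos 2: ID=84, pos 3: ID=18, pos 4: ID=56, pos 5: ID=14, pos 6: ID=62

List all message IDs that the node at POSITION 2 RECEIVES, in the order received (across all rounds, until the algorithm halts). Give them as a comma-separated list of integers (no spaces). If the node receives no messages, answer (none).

Round 1: pos1(id52) recv 42: drop; pos2(id84) recv 52: drop; pos3(id18) recv 84: fwd; pos4(id56) recv 18: drop; pos5(id14) recv 56: fwd; pos6(id62) recv 14: drop; pos0(id42) recv 62: fwd
Round 2: pos4(id56) recv 84: fwd; pos6(id62) recv 56: drop; pos1(id52) recv 62: fwd
Round 3: pos5(id14) recv 84: fwd; pos2(id84) recv 62: drop
Round 4: pos6(id62) recv 84: fwd
Round 5: pos0(id42) recv 84: fwd
Round 6: pos1(id52) recv 84: fwd
Round 7: pos2(id84) recv 84: ELECTED

Answer: 52,62,84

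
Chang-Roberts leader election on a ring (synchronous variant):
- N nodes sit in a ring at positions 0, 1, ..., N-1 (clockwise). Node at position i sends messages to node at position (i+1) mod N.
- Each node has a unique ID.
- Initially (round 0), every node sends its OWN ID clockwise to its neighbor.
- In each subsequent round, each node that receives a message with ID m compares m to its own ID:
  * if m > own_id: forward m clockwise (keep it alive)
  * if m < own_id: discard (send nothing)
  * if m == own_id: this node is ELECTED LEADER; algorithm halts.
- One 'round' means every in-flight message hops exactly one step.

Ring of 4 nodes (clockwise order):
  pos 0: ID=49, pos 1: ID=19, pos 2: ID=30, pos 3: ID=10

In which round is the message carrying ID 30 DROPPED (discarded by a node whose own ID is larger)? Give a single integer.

Round 1: pos1(id19) recv 49: fwd; pos2(id30) recv 19: drop; pos3(id10) recv 30: fwd; pos0(id49) recv 10: drop
Round 2: pos2(id30) recv 49: fwd; pos0(id49) recv 30: drop
Round 3: pos3(id10) recv 49: fwd
Round 4: pos0(id49) recv 49: ELECTED
Message ID 30 originates at pos 2; dropped at pos 0 in round 2

Answer: 2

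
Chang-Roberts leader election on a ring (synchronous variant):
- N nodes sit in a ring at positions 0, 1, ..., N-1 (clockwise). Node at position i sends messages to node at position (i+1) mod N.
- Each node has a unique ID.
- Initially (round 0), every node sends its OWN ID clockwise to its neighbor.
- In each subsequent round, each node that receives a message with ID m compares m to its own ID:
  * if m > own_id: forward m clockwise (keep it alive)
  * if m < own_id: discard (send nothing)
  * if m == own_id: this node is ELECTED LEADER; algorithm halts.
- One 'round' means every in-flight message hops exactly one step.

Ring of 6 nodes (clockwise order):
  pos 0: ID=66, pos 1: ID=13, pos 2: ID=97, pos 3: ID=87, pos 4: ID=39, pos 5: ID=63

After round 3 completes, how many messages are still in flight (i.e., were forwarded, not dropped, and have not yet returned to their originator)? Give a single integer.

Round 1: pos1(id13) recv 66: fwd; pos2(id97) recv 13: drop; pos3(id87) recv 97: fwd; pos4(id39) recv 87: fwd; pos5(id63) recv 39: drop; pos0(id66) recv 63: drop
Round 2: pos2(id97) recv 66: drop; pos4(id39) recv 97: fwd; pos5(id63) recv 87: fwd
Round 3: pos5(id63) recv 97: fwd; pos0(id66) recv 87: fwd
After round 3: 2 messages still in flight

Answer: 2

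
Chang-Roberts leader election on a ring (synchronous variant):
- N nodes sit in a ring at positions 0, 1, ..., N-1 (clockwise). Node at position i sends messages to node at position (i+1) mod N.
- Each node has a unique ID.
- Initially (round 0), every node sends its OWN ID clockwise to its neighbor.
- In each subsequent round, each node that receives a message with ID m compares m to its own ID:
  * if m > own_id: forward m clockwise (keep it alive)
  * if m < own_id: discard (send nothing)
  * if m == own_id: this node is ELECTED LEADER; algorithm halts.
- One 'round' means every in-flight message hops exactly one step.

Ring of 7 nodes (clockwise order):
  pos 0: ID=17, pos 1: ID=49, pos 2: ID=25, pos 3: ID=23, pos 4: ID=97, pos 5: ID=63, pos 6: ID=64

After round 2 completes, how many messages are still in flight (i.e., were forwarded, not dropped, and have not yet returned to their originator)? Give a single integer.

Answer: 3

Derivation:
Round 1: pos1(id49) recv 17: drop; pos2(id25) recv 49: fwd; pos3(id23) recv 25: fwd; pos4(id97) recv 23: drop; pos5(id63) recv 97: fwd; pos6(id64) recv 63: drop; pos0(id17) recv 64: fwd
Round 2: pos3(id23) recv 49: fwd; pos4(id97) recv 25: drop; pos6(id64) recv 97: fwd; pos1(id49) recv 64: fwd
After round 2: 3 messages still in flight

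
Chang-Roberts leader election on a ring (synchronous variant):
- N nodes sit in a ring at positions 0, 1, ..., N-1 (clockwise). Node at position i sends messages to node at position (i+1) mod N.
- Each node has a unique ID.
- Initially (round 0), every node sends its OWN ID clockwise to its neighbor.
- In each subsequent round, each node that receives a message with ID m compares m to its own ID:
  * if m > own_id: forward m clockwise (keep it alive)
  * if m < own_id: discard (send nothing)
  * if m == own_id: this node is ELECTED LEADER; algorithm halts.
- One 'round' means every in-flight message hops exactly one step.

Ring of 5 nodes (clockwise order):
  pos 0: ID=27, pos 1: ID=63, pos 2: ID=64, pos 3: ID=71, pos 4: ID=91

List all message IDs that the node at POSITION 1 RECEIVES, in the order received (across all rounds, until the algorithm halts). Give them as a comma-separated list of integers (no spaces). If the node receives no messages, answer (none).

Round 1: pos1(id63) recv 27: drop; pos2(id64) recv 63: drop; pos3(id71) recv 64: drop; pos4(id91) recv 71: drop; pos0(id27) recv 91: fwd
Round 2: pos1(id63) recv 91: fwd
Round 3: pos2(id64) recv 91: fwd
Round 4: pos3(id71) recv 91: fwd
Round 5: pos4(id91) recv 91: ELECTED

Answer: 27,91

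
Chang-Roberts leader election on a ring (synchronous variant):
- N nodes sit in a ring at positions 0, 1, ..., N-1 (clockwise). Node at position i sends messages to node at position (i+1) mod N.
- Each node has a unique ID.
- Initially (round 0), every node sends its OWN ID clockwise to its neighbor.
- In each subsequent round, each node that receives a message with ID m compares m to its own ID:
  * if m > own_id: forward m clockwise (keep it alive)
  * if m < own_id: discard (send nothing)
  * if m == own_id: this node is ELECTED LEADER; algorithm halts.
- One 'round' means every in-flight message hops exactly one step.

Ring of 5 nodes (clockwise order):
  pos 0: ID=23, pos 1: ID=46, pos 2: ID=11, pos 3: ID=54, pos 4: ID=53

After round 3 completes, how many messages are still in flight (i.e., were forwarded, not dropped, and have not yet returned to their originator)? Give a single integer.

Answer: 2

Derivation:
Round 1: pos1(id46) recv 23: drop; pos2(id11) recv 46: fwd; pos3(id54) recv 11: drop; pos4(id53) recv 54: fwd; pos0(id23) recv 53: fwd
Round 2: pos3(id54) recv 46: drop; pos0(id23) recv 54: fwd; pos1(id46) recv 53: fwd
Round 3: pos1(id46) recv 54: fwd; pos2(id11) recv 53: fwd
After round 3: 2 messages still in flight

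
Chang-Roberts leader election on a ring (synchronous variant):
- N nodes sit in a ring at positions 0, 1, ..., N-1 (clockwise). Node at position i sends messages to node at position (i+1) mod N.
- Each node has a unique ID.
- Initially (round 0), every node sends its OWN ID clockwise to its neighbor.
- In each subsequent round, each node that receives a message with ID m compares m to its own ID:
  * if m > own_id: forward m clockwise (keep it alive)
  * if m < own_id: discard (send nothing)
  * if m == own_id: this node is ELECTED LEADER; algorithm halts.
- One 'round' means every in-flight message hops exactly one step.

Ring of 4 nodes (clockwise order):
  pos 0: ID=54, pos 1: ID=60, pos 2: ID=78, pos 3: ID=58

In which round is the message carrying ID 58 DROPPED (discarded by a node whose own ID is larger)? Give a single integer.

Round 1: pos1(id60) recv 54: drop; pos2(id78) recv 60: drop; pos3(id58) recv 78: fwd; pos0(id54) recv 58: fwd
Round 2: pos0(id54) recv 78: fwd; pos1(id60) recv 58: drop
Round 3: pos1(id60) recv 78: fwd
Round 4: pos2(id78) recv 78: ELECTED
Message ID 58 originates at pos 3; dropped at pos 1 in round 2

Answer: 2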